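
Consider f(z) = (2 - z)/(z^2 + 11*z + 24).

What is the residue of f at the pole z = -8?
-2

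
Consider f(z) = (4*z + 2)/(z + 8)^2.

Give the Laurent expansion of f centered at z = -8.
Put w = z - (-8), i.e. z = w - 8. The denominator is w^2, so it suffices to rewrite the numerator in powers of w.

P(z) = 4*z + 2
P(w - 8) = -30 + 4*w

Dividing each term by w^2:
  f = -30/w^2 + 4/w

Substituting back w = z + 8:
  f(z) = -30/(z + 8)^2 + 4/(z + 8)

The series is finite because the numerator is a polynomial; the negative powers form the principal part, and the coefficient of 1/(z + 8) gives Res(f, -8) = 4.

Final answer: -30/(z + 8)^2 + 4/(z + 8)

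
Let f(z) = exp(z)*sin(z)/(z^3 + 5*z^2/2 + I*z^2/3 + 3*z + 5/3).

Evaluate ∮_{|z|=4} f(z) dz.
By the residue theorem, ∮_C f(z) dz = 2πi · (sum of the residues of f at the poles inside |z| = 4).

The denominator factors as (z + 1/2 - I)*(z + 1 + I)*(z + 1 + I/3), so the singularities of f are simple poles at z = -1/2 + I, z = -1 - I, z = -1 - I/3.
  |-1/2 + I|² = 5/4 < 16 = 4², so this pole is inside the contour.
  |-1 - I|² = 2 < 16 = 4², so this pole is inside the contour.
  |-1 - I/3|² = 10/9 < 16 = 4², so this pole is inside the contour.

With P(z) = exp(z)*sin(z) and Q(z) = z^3 + 5*z^2/2 + I*z^2/3 + 3*z + 5/3, each pole is simple, so Res(f, z₀) = P(z₀)/Q'(z₀) with Q'(z) = 3*z^2 + 5*z + 2*I*z/3 + 3.
  Res(f, -1/2 + I) = P(-1/2 + I)/Q'(-1/2 + I) = (-exp(-1/2 + I)*sin(1/2 - I))/(-29/12 + 5*I/3) = (348/1241 + 240*I/1241)*exp(-1/2 + I)*sin(1/2 - I)
  Res(f, -1 - I) = P(-1 - I)/Q'(-1 - I) = (-exp(-1 - I)*sin(1 + I))/(-4/3 + I/3) = (12/17 + 3*I/17)*exp(-1 - I)*sin(1 + I)
  Res(f, -1 - I/3) = P(-1 - I/3)/Q'(-1 - I/3) = (-exp(-1 - I/3)*sin(1 + I/3))/(8/9 - I/3) = (-72/73 - 27*I/73)*exp(-1 - I/3)*sin(1 + I/3)

Sum of residues inside C: (12/17 + 3*I/17)*exp(-1 - I)*sin(1 + I) + (-72/73 - 27*I/73)*exp(-1 - I/3)*sin(1 + I/3) + (348/1241 + 240*I/1241)*exp(-1/2 + I)*sin(1/2 - I)
∮_C f(z) dz = 2πi · ((12/17 + 3*I/17)*exp(-1 - I)*sin(1 + I) + (-72/73 - 27*I/73)*exp(-1 - I/3)*sin(1 + I/3) + (348/1241 + 240*I/1241)*exp(-1/2 + I)*sin(1/2 - I)) = pi*(54/73 - 144*I/73)*exp(-1 - I/3)*sin(1 + I/3) + pi*(-480/1241 + 696*I/1241)*exp(-1/2 + I)*sin(1/2 - I) + pi*(-6/17 + 24*I/17)*exp(-1 - I)*sin(1 + I)

Final answer: pi*(54/73 - 144*I/73)*exp(-1 - I/3)*sin(1 + I/3) + pi*(-480/1241 + 696*I/1241)*exp(-1/2 + I)*sin(1/2 - I) + pi*(-6/17 + 24*I/17)*exp(-1 - I)*sin(1 + I)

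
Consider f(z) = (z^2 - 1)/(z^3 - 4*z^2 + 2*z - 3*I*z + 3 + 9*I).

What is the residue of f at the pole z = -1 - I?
Write f(z) = P(z)/Q(z) with P(z) = z^2 - 1 and Q(z) = z^3 - 4*z^2 + 2*z - 3*I*z + 3 + 9*I.
The denominator factors as Q(z) = (z + 1 + I)*(z - 3)*(z - 2 - I), so z = -1 - I is a simple zero of Q and P is analytic there; z = -1 - I is therefore a simple pole and
  Res(f, z₀) = P(z₀)/Q'(z₀).

Q'(z) = 3*z^2 - 8*z + 2 - 3*I, so Q'(-1 - I) = 10 + 11*I.
P(-1 - I) = -1 + 2*I.

Res(f, -1 - I) = (-1 + 2*I)/(10 + 11*I) = 12/221 + 31*I/221

Final answer: 12/221 + 31*I/221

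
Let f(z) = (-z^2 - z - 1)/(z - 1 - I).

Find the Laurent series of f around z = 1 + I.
Put w = z - (1 + I), i.e. z = w + 1 + I. The denominator is w, so it suffices to rewrite the numerator in powers of w.

P(z) = -z^2 - z - 1
P(w + 1 + I) = -2 - 3*I + (-3 - 2*I)*w - w^2

Dividing each term by w:
  f = (-2 - 3*I)/w - 3 - 2*I - w

Substituting back w = z - 1 - I:
  f(z) = (-2 - 3*I)/(z - 1 - I) - 3 - 2*I - (z - 1 - I)

The series is finite because the numerator is a polynomial; the negative powers form the principal part, and the coefficient of 1/(z - 1 - I) gives Res(f, 1 + I) = -2 - 3*I.

Final answer: (-2 - 3*I)/(z - 1 - I) - 3 - 2*I - (z - 1 - I)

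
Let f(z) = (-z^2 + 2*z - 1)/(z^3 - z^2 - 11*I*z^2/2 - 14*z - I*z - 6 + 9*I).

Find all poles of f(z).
The singularities of f are the zeros of the denominator. Factoring,
  z^3 - z^2 - 11*I*z^2/2 - 14*z - I*z - 6 + 9*I = (z + 1 - I)*(z + 1 - 3*I/2)*(z - 3 - 3*I)
so the candidates are z = -1 + I, z = -1 + 3*I/2, z = 3 + 3*I.

Check the numerator P(z) = -z^2 + 2*z - 1 at each one:
  P(-1 + I) = -3 + 4*I ≠ 0, so z = -1 + I is a (simple) pole.
  P(-1 + 3*I/2) = -7/4 + 6*I ≠ 0, so z = -1 + 3*I/2 is a (simple) pole.
  P(3 + 3*I) = 5 - 12*I ≠ 0, so z = 3 + 3*I is a (simple) pole.

Poles of f: {-1 + I, -1 + 3*I/2, 3 + 3*I}

Final answer: {-1 + I, -1 + 3*I/2, 3 + 3*I}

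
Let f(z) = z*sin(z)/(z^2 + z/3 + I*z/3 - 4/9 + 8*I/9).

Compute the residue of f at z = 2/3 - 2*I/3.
(8/17 - 2*I/17)*sin(2/3 - 2*I/3)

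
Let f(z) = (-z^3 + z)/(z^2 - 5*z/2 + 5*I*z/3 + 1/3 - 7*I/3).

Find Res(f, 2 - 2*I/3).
-172/153 + 84*I/17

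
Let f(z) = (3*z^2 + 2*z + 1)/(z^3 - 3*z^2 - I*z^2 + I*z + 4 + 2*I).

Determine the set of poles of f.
{-1, 2, 2 + I}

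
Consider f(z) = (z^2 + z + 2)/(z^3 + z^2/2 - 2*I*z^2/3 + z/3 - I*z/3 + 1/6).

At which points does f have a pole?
The singularities of f are the zeros of the denominator. Factoring,
  z^3 + z^2/2 - 2*I*z^2/3 + z/3 - I*z/3 + 1/6 = (z + 1/2)*(z - I)*(z + I/3)
so the candidates are z = -1/2, z = I, z = -I/3.

Check the numerator P(z) = z^2 + z + 2 at each one:
  P(-1/2) = 7/4 ≠ 0, so z = -1/2 is a (simple) pole.
  P(I) = 1 + I ≠ 0, so z = I is a (simple) pole.
  P(-I/3) = 17/9 - I/3 ≠ 0, so z = -I/3 is a (simple) pole.

Poles of f: {-1/2, -I/3, I}

Final answer: {-1/2, -I/3, I}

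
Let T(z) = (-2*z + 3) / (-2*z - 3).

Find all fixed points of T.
T(z) = z means -2*z + 3 = z*(-2*z - 3), i.e.
  -2*z^2 - z - 3 = 0.
Discriminant: (-1)^2 - 4*(-2)*(-3) = -23, so the roots are complex conjugates.
  z = (1 ± I*sqrt(23))/(2*(-2))
Fixed points: {-1/4 - sqrt(23)*I/4, -1/4 + sqrt(23)*I/4}

Final answer: {-1/4 - sqrt(23)*I/4, -1/4 + sqrt(23)*I/4}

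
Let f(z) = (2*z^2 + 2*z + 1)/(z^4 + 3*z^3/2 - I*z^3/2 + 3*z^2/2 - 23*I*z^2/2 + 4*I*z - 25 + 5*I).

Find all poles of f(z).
The singularities of f are the zeros of the denominator. Factoring,
  z^4 + 3*z^3/2 - I*z^3/2 + 3*z^2/2 - 23*I*z^2/2 + 4*I*z - 25 + 5*I = (z - 1 - 3*I)*(z - 3/2 - I/2)*(z + 3 + 2*I)*(z + 1 + I)
so the candidates are z = 1 + 3*I, z = 3/2 + I/2, z = -3 - 2*I, z = -1 - I.

Check the numerator P(z) = 2*z^2 + 2*z + 1 at each one:
  P(1 + 3*I) = -13 + 18*I ≠ 0, so z = 1 + 3*I is a (simple) pole.
  P(3/2 + I/2) = 8 + 4*I ≠ 0, so z = 3/2 + I/2 is a (simple) pole.
  P(-3 - 2*I) = 5 + 20*I ≠ 0, so z = -3 - 2*I is a (simple) pole.
  P(-1 - I) = -1 + 2*I ≠ 0, so z = -1 - I is a (simple) pole.

Poles of f: {-3 - 2*I, -1 - I, 1 + 3*I, 3/2 + I/2}

Final answer: {-3 - 2*I, -1 - I, 1 + 3*I, 3/2 + I/2}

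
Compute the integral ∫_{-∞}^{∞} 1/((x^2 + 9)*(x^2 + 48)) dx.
Let f(z) = 1/((z^2 + 9)*(z^2 + 48)). The denominator has no real zeros and deg Q - deg P = 4 ≥ 2, so the integral of f over the upper semicircle |z| = R tends to 0 as R → ∞. Closing the contour in the upper half-plane,
  ∫_{-∞}^{∞} f(x) dx = 2πi · Σ Res(f, z_k)  over the poles with Im z_k > 0.

Zeros of the denominator: z^2 + 48 = 0 gives z = ±4*sqrt(3)*I; z^2 + 9 = 0 gives z = ±3*I.
Upper half-plane: z = 3*I, z = 4*sqrt(3)*I (simple).

Each pole is a simple zero of Q(z) = z^4 + 57*z^2 + 432, so Res(f, z₀) = P(z₀)/Q'(z₀) with P(z) = 1, Q'(z) = 4*z^3 + 114*z:
  Res(f, 3*I) = (1)/(234*I) = -I/234
  Res(f, 4*sqrt(3)*I) = (1)/(-312*sqrt(3)*I) = sqrt(3)*I/936

Sum of residues: I*(-4 + sqrt(3))/936
∫_{-∞}^{∞} f(x) dx = 2πi · (I*(-4 + sqrt(3))/936) = pi*(4 - sqrt(3))/468

Final answer: pi*(4 - sqrt(3))/468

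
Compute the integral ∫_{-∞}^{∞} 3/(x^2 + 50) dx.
Let f(z) = 3/(z^2 + 50). The denominator has no real zeros and deg Q - deg P = 2 ≥ 2, so the integral of f over the upper semicircle |z| = R tends to 0 as R → ∞. Closing the contour in the upper half-plane,
  ∫_{-∞}^{∞} f(x) dx = 2πi · Σ Res(f, z_k)  over the poles with Im z_k > 0.

Zeros of the denominator: z^2 + 50 = 0 gives z = ±5*sqrt(2)*I.
Upper half-plane: z = 5*sqrt(2)*I (simple).

Each pole is a simple zero of Q(z) = z^2 + 50, so Res(f, z₀) = P(z₀)/Q'(z₀) with P(z) = 3, Q'(z) = 2*z:
  Res(f, 5*sqrt(2)*I) = (3)/(10*sqrt(2)*I) = -3*sqrt(2)*I/20

∫_{-∞}^{∞} f(x) dx = 2πi · (-3*sqrt(2)*I/20) = 3*sqrt(2)*pi/10

Final answer: 3*sqrt(2)*pi/10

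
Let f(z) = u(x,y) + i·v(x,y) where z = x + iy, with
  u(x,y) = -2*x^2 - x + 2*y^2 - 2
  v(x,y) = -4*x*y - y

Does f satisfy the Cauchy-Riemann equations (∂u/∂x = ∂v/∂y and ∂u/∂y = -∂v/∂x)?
∂u/∂x = -4*x - 1
∂v/∂y = -4*x - 1
∂u/∂y = 4*y
∂v/∂x = -4*y
∂u/∂x = ∂v/∂y and ∂u/∂y = -∂v/∂x hold identically; f is analytic.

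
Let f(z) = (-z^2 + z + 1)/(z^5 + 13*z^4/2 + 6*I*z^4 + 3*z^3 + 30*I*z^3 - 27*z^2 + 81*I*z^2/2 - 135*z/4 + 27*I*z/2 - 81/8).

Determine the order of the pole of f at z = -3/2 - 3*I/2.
Factor the denominator:
  z^5 + 13*z^4/2 + 6*I*z^4 + 3*z^3 + 30*I*z^3 - 27*z^2 + 81*I*z^2/2 - 135*z/4 + 27*I*z/2 - 81/8 = (z + 3/2 + 3*I/2)^4*(z + 1/2)

The numerator P(z) = -z^2 + z + 1 has P(-3/2 - 3*I/2) = -1/2 - 6*I ≠ 0, so no factor of (z + 3/2 + 3*I/2) cancels.
Near z = -3/2 - 3*I/2 we can therefore write f(z) = g(z)/(z + 3/2 + 3*I/2)^4 with g analytic at -3/2 - 3*I/2 and g(-3/2 - 3*I/2) ≠ 0 (g is the numerator divided by the remaining denominator factors).

Hence z = -3/2 - 3*I/2 is a pole of order 4.

Final answer: 4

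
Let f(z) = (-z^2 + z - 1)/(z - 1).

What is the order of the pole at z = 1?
Factor the denominator:
  z - 1 = (z - 1)

The numerator P(z) = -z^2 + z - 1 has P(1) = -1 ≠ 0, so no factor of (z - 1) cancels.
Near z = 1 we can therefore write f(z) = g(z)/(z - 1) with g analytic at 1 and g(1) ≠ 0 (g is just the numerator).

Hence z = 1 is a pole of order 1.

Final answer: 1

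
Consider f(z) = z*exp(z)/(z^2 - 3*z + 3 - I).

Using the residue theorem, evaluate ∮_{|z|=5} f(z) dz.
By the residue theorem, ∮_C f(z) dz = 2πi · (sum of the residues of f at the poles inside |z| = 5).

The denominator factors as (z - 1 + I)*(z - 2 - I), so the singularities of f are simple poles at z = 1 - I, z = 2 + I.
  |1 - I|² = 2 < 25 = 5², so this pole is inside the contour.
  |2 + I|² = 5 < 25 = 5², so this pole is inside the contour.

With P(z) = z*exp(z) and Q(z) = z^2 - 3*z + 3 - I, each pole is simple, so Res(f, z₀) = P(z₀)/Q'(z₀) with Q'(z) = 2*z - 3.
  Res(f, 1 - I) = P(1 - I)/Q'(1 - I) = ((1 - I)*exp(1 - I))/(-1 - 2*I) = (1/5 + 3*I/5)*exp(1 - I)
  Res(f, 2 + I) = P(2 + I)/Q'(2 + I) = ((2 + I)*exp(2 + I))/(1 + 2*I) = (4/5 - 3*I/5)*exp(2 + I)

Sum of residues inside C: (1/5 + 3*I/5)*exp(1 - I) + (4/5 - 3*I/5)*exp(2 + I)
∮_C f(z) dz = 2πi · ((1/5 + 3*I/5)*exp(1 - I) + (4/5 - 3*I/5)*exp(2 + I)) = pi*(-6/5 + 2*I/5)*exp(1 - I) + pi*(6/5 + 8*I/5)*exp(2 + I)

Final answer: pi*(-6/5 + 2*I/5)*exp(1 - I) + pi*(6/5 + 8*I/5)*exp(2 + I)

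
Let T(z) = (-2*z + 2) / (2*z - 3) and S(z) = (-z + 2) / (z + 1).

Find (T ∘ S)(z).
(T ∘ S)(z) = T(S(z)) = ((-2)*S(z) + (2))/((2)*S(z) + (-3)). Multiply numerator and denominator by z + 1:
  numerator:   (-2)*(-z + 2) + (2)*(z + 1) = 4*z - 2
  denominator: (2)*(-z + 2) + (-3)*(z + 1) = -5*z + 1
(T ∘ S)(z) = (4*z - 2)/(-5*z + 1) = (-4*z + 2)/(5*z - 1)

Final answer: (-4*z + 2)/(5*z - 1)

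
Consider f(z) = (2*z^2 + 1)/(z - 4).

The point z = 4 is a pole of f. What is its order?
Factor the denominator:
  z - 4 = (z - 4)

The numerator P(z) = 2*z^2 + 1 has P(4) = 33 ≠ 0, so no factor of (z - 4) cancels.
Near z = 4 we can therefore write f(z) = g(z)/(z - 4) with g analytic at 4 and g(4) ≠ 0 (g is just the numerator).

Hence z = 4 is a pole of order 1.

Final answer: 1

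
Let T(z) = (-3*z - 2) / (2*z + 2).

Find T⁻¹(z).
Set w = T(z) = (-3*z - 2) / (2*z + 2) and solve for z:
  w*(2*z + 2) = -3*z - 2
  2*w + z*(2*w + 3) + 2 = 0
  z*(2*w + 3) = -2*w - 2
  z = (2*w + 2)/(-2*w - 3)
Renaming the variable, T⁻¹(z) = (2*z + 2)/(-2*z - 3) = (-2*z - 2)/(2*z + 3).
(Check: ad - bc = -2 ≠ 0, so T is invertible.)

Final answer: (-2*z - 2)/(2*z + 3)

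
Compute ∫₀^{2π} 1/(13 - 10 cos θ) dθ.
Call the integral J. The integrand is 2π-periodic and we integrate over a full period, so shifting θ does not change the value (θ → θ + π flips the sign of the trig term). Hence
  J = ∫₀^{2π} dθ/(13 + 10 cos θ).
Put z = e^{iθ}: then cos θ = (z + 1/z)/2, dθ = dz/(iz), and z runs once counterclockwise around |z| = 1:
  J = ∮_{|z|=1} 1/(13 + 10*(z + 1/z)/2) · dz/(iz) = (2/i) ∮_{|z|=1} dz/(10*z^2 + 26*z + 10).
The roots of 10*z^2 + 26*z + 10 are z = (-13 ± sqrt(13^2 - 10^2))/10, with sqrt(69) = sqrt(69); their product is 1, so only z₊ = -13/10 + sqrt(69)/10 lies inside the unit circle (z₋ = -13/10 - sqrt(69)/10 lies outside).
z₊ is a simple zero of q(z) = 10*z^2 + 26*z + 10, so Res(1/q, z₊) = 1/q'(z₊) with q'(z) = 20*z + 26; and q'(z₊) = 10*(z₊ - z₋) = 2*sqrt(69).
Therefore J = (2/i) · 2πi · 1/(2*sqrt(69)) = 2*pi/(sqrt(69)) = 2*sqrt(69)*pi/69

Final answer: 2*sqrt(69)*pi/69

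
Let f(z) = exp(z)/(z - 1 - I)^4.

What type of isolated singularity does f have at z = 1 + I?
Write f(z) = g(z)/(z - 1 - I)^4 with g(z) = exp(z).
g is entire and g(1 + I) = exp(1 + I) ≠ 0, so no factor of (z - 1 - I) cancels: the Laurent expansion of f about z = 1 + I starts at the power -4, i.e. lim_{z→z₀} (z - z₀)^4 f(z) = exp(1 + I) is finite and nonzero.
So z = 1 + I is a pole of order 4.

Final answer: pole of order 4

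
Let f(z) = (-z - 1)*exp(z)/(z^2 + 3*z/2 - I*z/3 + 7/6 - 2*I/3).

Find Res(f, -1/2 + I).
Write f(z) = P(z)/Q(z) with P(z) = (-z - 1)*exp(z) and Q(z) = z^2 + 3*z/2 - I*z/3 + 7/6 - 2*I/3.
The denominator factors as Q(z) = (z + 1/2 - I)*(z + 1 + 2*I/3), so z = -1/2 + I is a simple zero of Q and P is analytic there; z = -1/2 + I is therefore a simple pole and
  Res(f, z₀) = P(z₀)/Q'(z₀).

Q'(z) = 2*z + 3/2 - I/3, so Q'(-1/2 + I) = 1/2 + 5*I/3.
P(-1/2 + I) = (-1/2 - I)*exp(-1/2 + I).

Res(f, -1/2 + I) = ((-1/2 - I)*exp(-1/2 + I))/(1/2 + 5*I/3) = (-69/109 + 12*I/109)*exp(-1/2 + I)

Final answer: (-69/109 + 12*I/109)*exp(-1/2 + I)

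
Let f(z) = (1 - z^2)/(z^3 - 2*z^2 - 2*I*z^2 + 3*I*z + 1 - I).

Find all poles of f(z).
The singularities of f are the zeros of the denominator. Factoring,
  z^3 - 2*z^2 - 2*I*z^2 + 3*I*z + 1 - I = (z - I)*(z - 1)*(z - 1 - I)
so the candidates are z = I, z = 1, z = 1 + I.

Check the numerator P(z) = 1 - z^2 at each one:
  P(I) = 2 ≠ 0, so z = I is a (simple) pole.
  P(1) = 0, so the factor (z - 1) cancels and z = 1 is only a removable singularity, not a pole.
  P(1 + I) = 1 - 2*I ≠ 0, so z = 1 + I is a (simple) pole.

Poles of f: {I, 1 + I}

Final answer: {I, 1 + I}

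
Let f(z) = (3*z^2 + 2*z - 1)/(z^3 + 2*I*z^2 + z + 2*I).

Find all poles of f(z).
The singularities of f are the zeros of the denominator. Factoring,
  z^3 + 2*I*z^2 + z + 2*I = (z + 2*I)*(z - I)*(z + I)
so the candidates are z = -2*I, z = I, z = -I.

Check the numerator P(z) = 3*z^2 + 2*z - 1 at each one:
  P(-2*I) = -13 - 4*I ≠ 0, so z = -2*I is a (simple) pole.
  P(I) = -4 + 2*I ≠ 0, so z = I is a (simple) pole.
  P(-I) = -4 - 2*I ≠ 0, so z = -I is a (simple) pole.

Poles of f: {-2*I, -I, I}

Final answer: {-2*I, -I, I}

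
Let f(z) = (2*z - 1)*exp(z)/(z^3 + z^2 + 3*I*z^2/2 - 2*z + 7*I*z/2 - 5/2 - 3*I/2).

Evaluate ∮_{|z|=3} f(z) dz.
pi*(4/5 + 16*I/15)*exp(1 - I) + pi*(24/25 - 56*I/75)*exp(-2 + I/2) + pi*(-44/25 - 8*I/25)*exp(-I)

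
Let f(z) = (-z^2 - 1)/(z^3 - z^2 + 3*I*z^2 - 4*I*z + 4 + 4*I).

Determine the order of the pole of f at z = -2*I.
Factor the denominator:
  z^3 - z^2 + 3*I*z^2 - 4*I*z + 4 + 4*I = (z + 2*I)^2*(z - 1 - I)

The numerator P(z) = -z^2 - 1 has P(-2*I) = 3 ≠ 0, so no factor of (z + 2*I) cancels.
Near z = -2*I we can therefore write f(z) = g(z)/(z + 2*I)^2 with g analytic at -2*I and g(-2*I) ≠ 0 (g is the numerator divided by the remaining denominator factors).

Hence z = -2*I is a pole of order 2.

Final answer: 2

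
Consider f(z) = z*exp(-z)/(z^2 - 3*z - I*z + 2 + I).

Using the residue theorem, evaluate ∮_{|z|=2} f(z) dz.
By the residue theorem, ∮_C f(z) dz = 2πi · (sum of the residues of f at the poles inside |z| = 2).

The denominator factors as (z - 1)*(z - 2 - I), so the singularities of f are simple poles at z = 1, z = 2 + I.
  |1|² = 1 < 4 = 2², so this pole is inside the contour.
  |2 + I|² = 5 > 4 = 2², so this pole is outside the contour.

With P(z) = z*exp(-z) and Q(z) = z^2 - 3*z - I*z + 2 + I, each pole is simple, so Res(f, z₀) = P(z₀)/Q'(z₀) with Q'(z) = 2*z - 3 - I.
  Res(f, 1) = P(1)/Q'(1) = (exp(-1))/(-1 - I) = (-1/2 + I/2)*exp(-1)

∮_C f(z) dz = 2πi · ((-1/2 + I/2)*exp(-1)) = pi*(-1 - I)*exp(-1)

Final answer: pi*(-1 - I)*exp(-1)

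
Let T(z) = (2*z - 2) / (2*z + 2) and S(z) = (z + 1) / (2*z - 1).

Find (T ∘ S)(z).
(T ∘ S)(z) = T(S(z)) = ((2)*S(z) + (-2))/((2)*S(z) + (2)). Multiply numerator and denominator by 2*z - 1:
  numerator:   (2)*(z + 1) + (-2)*(2*z - 1) = -2*z + 4
  denominator: (2)*(z + 1) + (2)*(2*z - 1) = 6*z
(T ∘ S)(z) = (-2*z + 4)/(6*z) = (-z + 2)/(3*z)

Final answer: (-z + 2)/(3*z)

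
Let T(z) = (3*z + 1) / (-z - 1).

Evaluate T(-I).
Substitute z = -I:
  numerator:   3*(-I) + 1 = 1 - 3*I
  denominator: -(-I) - 1 = -1 + I
T(-I) = (1 - 3*I)/(-1 + I); multiplying numerator and denominator by the conjugate -1 - I gives (-4 + 2*I)/2 = -2 + I

Final answer: -2 + I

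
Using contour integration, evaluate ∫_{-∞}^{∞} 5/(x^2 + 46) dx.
Let f(z) = 5/(z^2 + 46). The denominator has no real zeros and deg Q - deg P = 2 ≥ 2, so the integral of f over the upper semicircle |z| = R tends to 0 as R → ∞. Closing the contour in the upper half-plane,
  ∫_{-∞}^{∞} f(x) dx = 2πi · Σ Res(f, z_k)  over the poles with Im z_k > 0.

Zeros of the denominator: z^2 + 46 = 0 gives z = ±sqrt(46)*I.
Upper half-plane: z = sqrt(46)*I (simple).

Each pole is a simple zero of Q(z) = z^2 + 46, so Res(f, z₀) = P(z₀)/Q'(z₀) with P(z) = 5, Q'(z) = 2*z:
  Res(f, sqrt(46)*I) = (5)/(2*sqrt(46)*I) = -5*sqrt(46)*I/92

∫_{-∞}^{∞} f(x) dx = 2πi · (-5*sqrt(46)*I/92) = 5*sqrt(46)*pi/46

Final answer: 5*sqrt(46)*pi/46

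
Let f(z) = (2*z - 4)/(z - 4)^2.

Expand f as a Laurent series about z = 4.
Put w = z - (4), i.e. z = w + 4. The denominator is w^2, so it suffices to rewrite the numerator in powers of w.

P(z) = 2*z - 4
P(w + 4) = 4 + 2*w

Dividing each term by w^2:
  f = 4/w^2 + 2/w

Substituting back w = z - 4:
  f(z) = 4/(z - 4)^2 + 2/(z - 4)

The series is finite because the numerator is a polynomial; the negative powers form the principal part, and the coefficient of 1/(z - 4) gives Res(f, 4) = 2.

Final answer: 4/(z - 4)^2 + 2/(z - 4)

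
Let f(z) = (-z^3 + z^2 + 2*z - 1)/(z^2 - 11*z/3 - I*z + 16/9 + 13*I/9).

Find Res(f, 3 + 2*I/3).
Write f(z) = P(z)/Q(z) with P(z) = -z^3 + z^2 + 2*z - 1 and Q(z) = z^2 - 11*z/3 - I*z + 16/9 + 13*I/9.
The denominator factors as Q(z) = (z - 3 - 2*I/3)*(z - 2/3 - I/3), so z = 3 + 2*I/3 is a simple zero of Q and P is analytic there; z = 3 + 2*I/3 is therefore a simple pole and
  Res(f, z₀) = P(z₀)/Q'(z₀).

Q'(z) = 2*z - 11/3 - I, so Q'(3 + 2*I/3) = 7/3 + I/3.
P(3 + 2*I/3) = -85/9 - 334*I/27.

Res(f, 3 + 2*I/3) = (-85/9 - 334*I/27)/(7/3 + I/3) = -2119/450 - 2083*I/450

Final answer: -2119/450 - 2083*I/450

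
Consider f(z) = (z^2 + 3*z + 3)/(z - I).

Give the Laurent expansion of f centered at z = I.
(2 + 3*I)/(z - I) + 3 + 2*I + (z - I)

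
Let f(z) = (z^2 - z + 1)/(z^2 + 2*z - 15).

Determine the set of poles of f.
{-5, 3}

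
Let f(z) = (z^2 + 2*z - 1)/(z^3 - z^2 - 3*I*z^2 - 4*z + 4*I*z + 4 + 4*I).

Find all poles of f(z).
{-1 + I, 2*I, 2}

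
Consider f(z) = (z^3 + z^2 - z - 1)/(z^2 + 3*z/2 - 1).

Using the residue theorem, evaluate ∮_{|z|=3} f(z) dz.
By the residue theorem, ∮_C f(z) dz = 2πi · (sum of the residues of f at the poles inside |z| = 3).

The denominator factors as (z + 2)*(z - 1/2), so the singularities of f are simple poles at z = -2, z = 1/2.
  |-2|² = 4 < 9 = 3², so this pole is inside the contour.
  |1/2|² = 1/4 < 9 = 3², so this pole is inside the contour.

With P(z) = z^3 + z^2 - z - 1 and Q(z) = z^2 + 3*z/2 - 1, each pole is simple, so Res(f, z₀) = P(z₀)/Q'(z₀) with Q'(z) = 2*z + 3/2.
  Res(f, -2) = P(-2)/Q'(-2) = (-3)/(-5/2) = 6/5
  Res(f, 1/2) = P(1/2)/Q'(1/2) = (-9/8)/(5/2) = -9/20

Sum of residues inside C: 3/4
∮_C f(z) dz = 2πi · (3/4) = 3*I*pi/2

Final answer: 3*I*pi/2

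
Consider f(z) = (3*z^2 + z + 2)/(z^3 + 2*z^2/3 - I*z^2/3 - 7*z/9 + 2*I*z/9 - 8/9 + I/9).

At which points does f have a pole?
The singularities of f are the zeros of the denominator. Factoring,
  z^3 + 2*z^2/3 - I*z^2/3 - 7*z/9 + 2*I*z/9 - 8/9 + I/9 = (z + 1 - 2*I/3)*(z + 2/3 + I/3)*(z - 1)
so the candidates are z = -1 + 2*I/3, z = -2/3 - I/3, z = 1.

Check the numerator P(z) = 3*z^2 + z + 2 at each one:
  P(-1 + 2*I/3) = 8/3 - 10*I/3 ≠ 0, so z = -1 + 2*I/3 is a (simple) pole.
  P(-2/3 - I/3) = 7/3 + I ≠ 0, so z = -2/3 - I/3 is a (simple) pole.
  P(1) = 6 ≠ 0, so z = 1 is a (simple) pole.

Poles of f: {-1 + 2*I/3, -2/3 - I/3, 1}

Final answer: {-1 + 2*I/3, -2/3 - I/3, 1}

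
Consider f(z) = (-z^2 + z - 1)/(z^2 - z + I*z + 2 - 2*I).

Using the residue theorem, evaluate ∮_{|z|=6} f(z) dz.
By the residue theorem, ∮_C f(z) dz = 2πi · (sum of the residues of f at the poles inside |z| = 6).

The denominator factors as (z + 2*I)*(z - 1 - I), so the singularities of f are simple poles at z = -2*I, z = 1 + I.
  |-2*I|² = 4 < 36 = 6², so this pole is inside the contour.
  |1 + I|² = 2 < 36 = 6², so this pole is inside the contour.

With P(z) = -z^2 + z - 1 and Q(z) = z^2 - z + I*z + 2 - 2*I, each pole is simple, so Res(f, z₀) = P(z₀)/Q'(z₀) with Q'(z) = 2*z - 1 + I.
  Res(f, -2*I) = P(-2*I)/Q'(-2*I) = (3 - 2*I)/(-1 - 3*I) = 3/10 + 11*I/10
  Res(f, 1 + I) = P(1 + I)/Q'(1 + I) = (-I)/(1 + 3*I) = -3/10 - I/10

Sum of residues inside C: I
∮_C f(z) dz = 2πi · (I) = -2*pi

Final answer: -2*pi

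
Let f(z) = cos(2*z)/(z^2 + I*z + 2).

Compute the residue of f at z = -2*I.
I*cosh(4)/3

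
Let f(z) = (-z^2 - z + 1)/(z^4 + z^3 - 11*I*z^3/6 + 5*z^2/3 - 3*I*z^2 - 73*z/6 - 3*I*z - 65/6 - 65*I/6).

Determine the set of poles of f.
The singularities of f are the zeros of the denominator. Factoring,
  z^4 + z^3 - 11*I*z^3/6 + 5*z^2/3 - 3*I*z^2 - 73*z/6 - 3*I*z - 65/6 - 65*I/6 = (z - 2 - I)*(z + 1 + 3*I/2)*(z + 1 - 3*I)*(z + 1 + 2*I/3)
so the candidates are z = 2 + I, z = -1 - 3*I/2, z = -1 + 3*I, z = -1 - 2*I/3.

Check the numerator P(z) = -z^2 - z + 1 at each one:
  P(2 + I) = -4 - 5*I ≠ 0, so z = 2 + I is a (simple) pole.
  P(-1 - 3*I/2) = 13/4 - 3*I/2 ≠ 0, so z = -1 - 3*I/2 is a (simple) pole.
  P(-1 + 3*I) = 10 + 3*I ≠ 0, so z = -1 + 3*I is a (simple) pole.
  P(-1 - 2*I/3) = 13/9 - 2*I/3 ≠ 0, so z = -1 - 2*I/3 is a (simple) pole.

Poles of f: {-1 - 3*I/2, -1 - 2*I/3, -1 + 3*I, 2 + I}

Final answer: {-1 - 3*I/2, -1 - 2*I/3, -1 + 3*I, 2 + I}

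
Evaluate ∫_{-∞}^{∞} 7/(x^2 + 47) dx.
7*sqrt(47)*pi/47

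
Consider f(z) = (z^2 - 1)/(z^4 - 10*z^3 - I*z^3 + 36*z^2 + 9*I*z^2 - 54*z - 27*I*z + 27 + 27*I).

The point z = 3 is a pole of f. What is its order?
3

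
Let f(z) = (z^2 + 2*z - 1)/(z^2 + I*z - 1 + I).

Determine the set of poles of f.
{-1, 1 - I}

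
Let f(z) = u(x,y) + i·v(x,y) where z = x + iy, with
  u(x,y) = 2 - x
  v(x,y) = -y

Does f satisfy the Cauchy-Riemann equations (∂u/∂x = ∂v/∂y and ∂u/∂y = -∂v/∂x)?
∂u/∂x = -1
∂v/∂y = -1
∂u/∂y = 0
∂v/∂x = 0
∂u/∂x = ∂v/∂y and ∂u/∂y = -∂v/∂x hold identically; f is analytic.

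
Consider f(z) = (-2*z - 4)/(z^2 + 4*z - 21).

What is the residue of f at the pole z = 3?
-1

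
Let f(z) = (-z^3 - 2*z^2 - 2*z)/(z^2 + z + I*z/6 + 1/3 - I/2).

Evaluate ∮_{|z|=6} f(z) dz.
pi*(1 - 23*I/18)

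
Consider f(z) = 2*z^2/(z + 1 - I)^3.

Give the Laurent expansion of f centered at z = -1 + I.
Put w = z - (-1 + I), i.e. z = w - 1 + I. The denominator is w^3, so it suffices to rewrite the numerator in powers of w.

P(z) = 2*z^2
P(w - 1 + I) = -4*I + (-4 + 4*I)*w + 2*w^2

Dividing each term by w^3:
  f = -4*I/w^3 + (-4 + 4*I)/w^2 + 2/w

Substituting back w = z + 1 - I:
  f(z) = -4*I/(z + 1 - I)^3 + (-4 + 4*I)/(z + 1 - I)^2 + 2/(z + 1 - I)

The series is finite because the numerator is a polynomial; the negative powers form the principal part, and the coefficient of 1/(z + 1 - I) gives Res(f, -1 + I) = 2.

Final answer: -4*I/(z + 1 - I)^3 + (-4 + 4*I)/(z + 1 - I)^2 + 2/(z + 1 - I)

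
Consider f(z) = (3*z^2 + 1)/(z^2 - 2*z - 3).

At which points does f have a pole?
The singularities of f are the zeros of the denominator. Factoring,
  z^2 - 2*z - 3 = (z - 3)*(z + 1)
so the candidates are z = 3, z = -1.

Check the numerator P(z) = 3*z^2 + 1 at each one:
  P(3) = 28 ≠ 0, so z = 3 is a (simple) pole.
  P(-1) = 4 ≠ 0, so z = -1 is a (simple) pole.

Poles of f: {-1, 3}

Final answer: {-1, 3}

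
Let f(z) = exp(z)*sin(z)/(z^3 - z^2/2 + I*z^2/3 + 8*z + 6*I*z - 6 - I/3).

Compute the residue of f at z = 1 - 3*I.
(-27/530 + 3*I/106)*exp(1 - 3*I)*sin(1 - 3*I)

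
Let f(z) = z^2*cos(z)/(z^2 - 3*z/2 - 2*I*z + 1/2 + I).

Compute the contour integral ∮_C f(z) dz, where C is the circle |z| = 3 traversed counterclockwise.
By the residue theorem, ∮_C f(z) dz = 2πi · (sum of the residues of f at the poles inside |z| = 3).

The denominator factors as (z - 1 - 2*I)*(z - 1/2), so the singularities of f are simple poles at z = 1 + 2*I, z = 1/2.
  |1 + 2*I|² = 5 < 9 = 3², so this pole is inside the contour.
  |1/2|² = 1/4 < 9 = 3², so this pole is inside the contour.

With P(z) = z^2*cos(z) and Q(z) = z^2 - 3*z/2 - 2*I*z + 1/2 + I, each pole is simple, so Res(f, z₀) = P(z₀)/Q'(z₀) with Q'(z) = 2*z - 3/2 - 2*I.
  Res(f, 1 + 2*I) = P(1 + 2*I)/Q'(1 + 2*I) = ((-3 + 4*I)*cos(1 + 2*I))/(1/2 + 2*I) = (26/17 + 32*I/17)*cos(1 + 2*I)
  Res(f, 1/2) = P(1/2)/Q'(1/2) = (cos(1/2)/4)/(-1/2 - 2*I) = (-1/34 + 2*I/17)*cos(1/2)

Sum of residues inside C: (26/17 + 32*I/17)*cos(1 + 2*I) + (-1/34 + 2*I/17)*cos(1/2)
∮_C f(z) dz = 2πi · ((26/17 + 32*I/17)*cos(1 + 2*I) + (-1/34 + 2*I/17)*cos(1/2)) = pi*(-4/17 - I/17)*cos(1/2) + pi*(-64/17 + 52*I/17)*cos(1 + 2*I)

Final answer: pi*(-4/17 - I/17)*cos(1/2) + pi*(-64/17 + 52*I/17)*cos(1 + 2*I)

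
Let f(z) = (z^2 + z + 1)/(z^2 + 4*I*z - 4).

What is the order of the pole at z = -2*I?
2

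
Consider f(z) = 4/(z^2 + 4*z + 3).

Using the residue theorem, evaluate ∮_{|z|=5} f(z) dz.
By the residue theorem, ∮_C f(z) dz = 2πi · (sum of the residues of f at the poles inside |z| = 5).

The denominator factors as (z + 3)*(z + 1), so the singularities of f are simple poles at z = -3, z = -1.
  |-3|² = 9 < 25 = 5², so this pole is inside the contour.
  |-1|² = 1 < 25 = 5², so this pole is inside the contour.

With P(z) = 4 and Q(z) = z^2 + 4*z + 3, each pole is simple, so Res(f, z₀) = P(z₀)/Q'(z₀) with Q'(z) = 2*z + 4.
  Res(f, -3) = P(-3)/Q'(-3) = (4)/(-2) = -2
  Res(f, -1) = P(-1)/Q'(-1) = (4)/(2) = 2

Sum of residues inside C: 0
∮_C f(z) dz = 2πi · (0) = 0

Final answer: 0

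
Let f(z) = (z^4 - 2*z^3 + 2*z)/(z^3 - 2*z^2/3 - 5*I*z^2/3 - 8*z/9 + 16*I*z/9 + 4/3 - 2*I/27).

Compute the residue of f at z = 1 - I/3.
-11/123 + 113*I/369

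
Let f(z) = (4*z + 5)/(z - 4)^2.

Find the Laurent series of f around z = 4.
Put w = z - (4), i.e. z = w + 4. The denominator is w^2, so it suffices to rewrite the numerator in powers of w.

P(z) = 4*z + 5
P(w + 4) = 21 + 4*w

Dividing each term by w^2:
  f = 21/w^2 + 4/w

Substituting back w = z - 4:
  f(z) = 21/(z - 4)^2 + 4/(z - 4)

The series is finite because the numerator is a polynomial; the negative powers form the principal part, and the coefficient of 1/(z - 4) gives Res(f, 4) = 4.

Final answer: 21/(z - 4)^2 + 4/(z - 4)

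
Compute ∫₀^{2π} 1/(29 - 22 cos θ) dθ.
2*sqrt(357)*pi/357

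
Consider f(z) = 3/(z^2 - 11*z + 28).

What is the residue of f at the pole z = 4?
Write f(z) = P(z)/Q(z) with P(z) = 3 and Q(z) = z^2 - 11*z + 28.
The denominator factors as Q(z) = (z - 7)*(z - 4), so z = 4 is a simple zero of Q and P is analytic there; z = 4 is therefore a simple pole and
  Res(f, z₀) = P(z₀)/Q'(z₀).

Q'(z) = 2*z - 11, so Q'(4) = -3.
P(4) = 3.

Res(f, 4) = (3)/(-3) = -1

Final answer: -1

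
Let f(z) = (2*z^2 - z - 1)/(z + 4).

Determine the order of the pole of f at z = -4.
Factor the denominator:
  z + 4 = (z + 4)

The numerator P(z) = 2*z^2 - z - 1 has P(-4) = 35 ≠ 0, so no factor of (z + 4) cancels.
Near z = -4 we can therefore write f(z) = g(z)/(z + 4) with g analytic at -4 and g(-4) ≠ 0 (g is just the numerator).

Hence z = -4 is a pole of order 1.

Final answer: 1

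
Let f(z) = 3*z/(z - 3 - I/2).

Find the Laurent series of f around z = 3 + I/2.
Put w = z - (3 + I/2), i.e. z = w + 3 + I/2. The denominator is w, so it suffices to rewrite the numerator in powers of w.

P(z) = 3*z
P(w + 3 + I/2) = 9 + 3*I/2 + 3*w

Dividing each term by w:
  f = (9 + 3*I/2)/w + 3

Substituting back w = z - 3 - I/2:
  f(z) = (9 + 3*I/2)/(z - 3 - I/2) + 3

The series is finite because the numerator is a polynomial; the negative powers form the principal part, and the coefficient of 1/(z - 3 - I/2) gives Res(f, 3 + I/2) = 9 + 3*I/2.

Final answer: (9 + 3*I/2)/(z - 3 - I/2) + 3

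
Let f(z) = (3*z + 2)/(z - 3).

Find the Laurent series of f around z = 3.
Put w = z - (3), i.e. z = w + 3. The denominator is w, so it suffices to rewrite the numerator in powers of w.

P(z) = 3*z + 2
P(w + 3) = 11 + 3*w

Dividing each term by w:
  f = 11/w + 3

Substituting back w = z - 3:
  f(z) = 11/(z - 3) + 3

The series is finite because the numerator is a polynomial; the negative powers form the principal part, and the coefficient of 1/(z - 3) gives Res(f, 3) = 11.

Final answer: 11/(z - 3) + 3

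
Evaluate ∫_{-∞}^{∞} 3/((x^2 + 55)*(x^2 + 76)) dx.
Let f(z) = 3/((z^2 + 55)*(z^2 + 76)). The denominator has no real zeros and deg Q - deg P = 4 ≥ 2, so the integral of f over the upper semicircle |z| = R tends to 0 as R → ∞. Closing the contour in the upper half-plane,
  ∫_{-∞}^{∞} f(x) dx = 2πi · Σ Res(f, z_k)  over the poles with Im z_k > 0.

Zeros of the denominator: z^2 + 55 = 0 gives z = ±sqrt(55)*I; z^2 + 76 = 0 gives z = ±2*sqrt(19)*I.
Upper half-plane: z = 2*sqrt(19)*I, z = sqrt(55)*I (simple).

Each pole is a simple zero of Q(z) = z^4 + 131*z^2 + 4180, so Res(f, z₀) = P(z₀)/Q'(z₀) with P(z) = 3, Q'(z) = 4*z^3 + 262*z:
  Res(f, 2*sqrt(19)*I) = (3)/(-84*sqrt(19)*I) = sqrt(19)*I/532
  Res(f, sqrt(55)*I) = (3)/(42*sqrt(55)*I) = -sqrt(55)*I/770

Sum of residues: I*(-sqrt(55)/770 + sqrt(19)/532)
∫_{-∞}^{∞} f(x) dx = 2πi · (I*(-sqrt(55)/770 + sqrt(19)/532)) = pi*(-55*sqrt(19) + 38*sqrt(55))/14630

Final answer: pi*(-55*sqrt(19) + 38*sqrt(55))/14630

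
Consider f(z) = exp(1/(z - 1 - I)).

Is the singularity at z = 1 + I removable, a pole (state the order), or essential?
Let u = z - 1 - I. Then
  e^(1/u) = Σ_{k≥0} (1)^k/(k!·u^k) = 1 + 1/u + 1/(2*u^2) + 1/(6*u^3) + ...
which has infinitely many negative powers of u, so exp(1/(z - 1 - I)) has an essential singularity at z = 1 + I.
So the singularity is essential.

Final answer: essential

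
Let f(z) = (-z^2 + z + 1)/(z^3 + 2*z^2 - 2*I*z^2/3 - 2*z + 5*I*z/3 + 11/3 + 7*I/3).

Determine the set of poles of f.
The singularities of f are the zeros of the denominator. Factoring,
  z^3 + 2*z^2 - 2*I*z^2/3 - 2*z + 5*I*z/3 + 11/3 + 7*I/3 = (z - I)*(z - 1 + I)*(z + 3 - 2*I/3)
so the candidates are z = I, z = 1 - I, z = -3 + 2*I/3.

Check the numerator P(z) = -z^2 + z + 1 at each one:
  P(I) = 2 + I ≠ 0, so z = I is a (simple) pole.
  P(1 - I) = 2 + I ≠ 0, so z = 1 - I is a (simple) pole.
  P(-3 + 2*I/3) = -95/9 + 14*I/3 ≠ 0, so z = -3 + 2*I/3 is a (simple) pole.

Poles of f: {-3 + 2*I/3, I, 1 - I}

Final answer: {-3 + 2*I/3, I, 1 - I}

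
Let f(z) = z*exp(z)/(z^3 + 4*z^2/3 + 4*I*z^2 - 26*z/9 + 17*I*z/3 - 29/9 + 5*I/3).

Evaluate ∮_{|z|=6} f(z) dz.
pi*(-286/485 + 278*I/485)*exp(1/3 - 3*I) + pi*(1/5 - I)*exp(-2/3 - I) + pi*(189/485 + 207*I/485)*exp(-1)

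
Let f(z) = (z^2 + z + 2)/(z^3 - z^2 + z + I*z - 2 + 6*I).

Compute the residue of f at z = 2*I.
Write f(z) = P(z)/Q(z) with P(z) = z^2 + z + 2 and Q(z) = z^3 - z^2 + z + I*z - 2 + 6*I.
The denominator factors as Q(z) = (z - 2 + I)*(z - 2*I)*(z + 1 + I), so z = 2*I is a simple zero of Q and P is analytic there; z = 2*I is therefore a simple pole and
  Res(f, z₀) = P(z₀)/Q'(z₀).

Q'(z) = 3*z^2 - 2*z + 1 + I, so Q'(2*I) = -11 - 3*I.
P(2*I) = -2 + 2*I.

Res(f, 2*I) = (-2 + 2*I)/(-11 - 3*I) = 8/65 - 14*I/65

Final answer: 8/65 - 14*I/65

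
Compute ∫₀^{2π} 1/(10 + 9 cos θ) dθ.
2*sqrt(19)*pi/19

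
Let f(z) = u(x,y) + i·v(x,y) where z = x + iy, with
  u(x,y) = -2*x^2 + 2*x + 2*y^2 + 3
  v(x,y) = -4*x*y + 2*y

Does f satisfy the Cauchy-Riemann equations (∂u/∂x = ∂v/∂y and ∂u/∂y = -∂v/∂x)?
∂u/∂x = 2 - 4*x
∂v/∂y = 2 - 4*x
∂u/∂y = 4*y
∂v/∂x = -4*y
∂u/∂x = ∂v/∂y and ∂u/∂y = -∂v/∂x hold identically; f is analytic.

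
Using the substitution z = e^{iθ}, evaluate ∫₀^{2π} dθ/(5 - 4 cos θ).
Call the integral J. The integrand is 2π-periodic and we integrate over a full period, so shifting θ does not change the value (θ → θ + π flips the sign of the trig term). Hence
  J = ∫₀^{2π} dθ/(5 + 4 cos θ).
Put z = e^{iθ}: then cos θ = (z + 1/z)/2, dθ = dz/(iz), and z runs once counterclockwise around |z| = 1:
  J = ∮_{|z|=1} 1/(5 + 4*(z + 1/z)/2) · dz/(iz) = (2/i) ∮_{|z|=1} dz/(4*z^2 + 10*z + 4).
The roots of 4*z^2 + 10*z + 4 are z = (-5 ± sqrt(5^2 - 4^2))/4, with sqrt(9) = 3; their product is 1, so only z₊ = -1/2 lies inside the unit circle (z₋ = -2 lies outside).
z₊ is a simple zero of q(z) = 4*z^2 + 10*z + 4, so Res(1/q, z₊) = 1/q'(z₊) with q'(z) = 8*z + 10; and q'(z₊) = 4*(z₊ - z₋) = 6.
Therefore J = (2/i) · 2πi · 1/(6) = 2*pi/(3) = 2*pi/3

Final answer: 2*pi/3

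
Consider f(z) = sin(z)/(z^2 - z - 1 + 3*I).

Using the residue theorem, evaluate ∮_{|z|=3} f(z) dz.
By the residue theorem, ∮_C f(z) dz = 2πi · (sum of the residues of f at the poles inside |z| = 3).

The denominator factors as (z - 2 + I)*(z + 1 - I), so the singularities of f are simple poles at z = 2 - I, z = -1 + I.
  |2 - I|² = 5 < 9 = 3², so this pole is inside the contour.
  |-1 + I|² = 2 < 9 = 3², so this pole is inside the contour.

With P(z) = sin(z) and Q(z) = z^2 - z - 1 + 3*I, each pole is simple, so Res(f, z₀) = P(z₀)/Q'(z₀) with Q'(z) = 2*z - 1.
  Res(f, 2 - I) = P(2 - I)/Q'(2 - I) = (sin(2 - I))/(3 - 2*I) = (3/13 + 2*I/13)*sin(2 - I)
  Res(f, -1 + I) = P(-1 + I)/Q'(-1 + I) = (-sin(1 - I))/(-3 + 2*I) = (3/13 + 2*I/13)*sin(1 - I)

Sum of residues inside C: (3/13 + 2*I/13)*sin(1 - I) + (3/13 + 2*I/13)*sin(2 - I)
∮_C f(z) dz = 2πi · ((3/13 + 2*I/13)*sin(1 - I) + (3/13 + 2*I/13)*sin(2 - I)) = pi*(-4/13 + 6*I/13)*sin(2 - I) + pi*(-4/13 + 6*I/13)*sin(1 - I)

Final answer: pi*(-4/13 + 6*I/13)*sin(2 - I) + pi*(-4/13 + 6*I/13)*sin(1 - I)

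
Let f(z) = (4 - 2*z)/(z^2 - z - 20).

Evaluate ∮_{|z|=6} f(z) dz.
-4*I*pi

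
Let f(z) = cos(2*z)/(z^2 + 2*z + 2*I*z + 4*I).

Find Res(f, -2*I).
(1/4 + I/4)*cosh(4)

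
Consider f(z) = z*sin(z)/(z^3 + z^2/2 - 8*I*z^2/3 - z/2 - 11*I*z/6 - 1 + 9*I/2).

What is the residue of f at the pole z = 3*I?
(621/2405 + 63*I/2405)*sinh(3)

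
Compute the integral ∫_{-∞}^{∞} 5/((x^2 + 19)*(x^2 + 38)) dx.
5*pi*(-sqrt(38) + 2*sqrt(19))/722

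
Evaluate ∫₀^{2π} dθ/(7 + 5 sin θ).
Call the integral J. The integrand is 2π-periodic and we integrate over a full period, so shifting θ does not change the value (θ → θ + π/2 turns sin θ into cos θ). Hence
  J = ∫₀^{2π} dθ/(7 + 5 cos θ).
Put z = e^{iθ}: then cos θ = (z + 1/z)/2, dθ = dz/(iz), and z runs once counterclockwise around |z| = 1:
  J = ∮_{|z|=1} 1/(7 + 5*(z + 1/z)/2) · dz/(iz) = (2/i) ∮_{|z|=1} dz/(5*z^2 + 14*z + 5).
The roots of 5*z^2 + 14*z + 5 are z = (-7 ± sqrt(7^2 - 5^2))/5, with sqrt(24) = 2*sqrt(6); their product is 1, so only z₊ = -7/5 + 2*sqrt(6)/5 lies inside the unit circle (z₋ = -7/5 - 2*sqrt(6)/5 lies outside).
z₊ is a simple zero of q(z) = 5*z^2 + 14*z + 5, so Res(1/q, z₊) = 1/q'(z₊) with q'(z) = 10*z + 14; and q'(z₊) = 5*(z₊ - z₋) = 4*sqrt(6).
Therefore J = (2/i) · 2πi · 1/(4*sqrt(6)) = 2*pi/(2*sqrt(6)) = sqrt(6)*pi/6

Final answer: sqrt(6)*pi/6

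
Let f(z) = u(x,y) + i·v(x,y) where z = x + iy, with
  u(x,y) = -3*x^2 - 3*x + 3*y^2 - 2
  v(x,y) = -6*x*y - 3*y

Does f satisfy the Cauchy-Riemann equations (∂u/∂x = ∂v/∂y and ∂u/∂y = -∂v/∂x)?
∂u/∂x = -6*x - 3
∂v/∂y = -6*x - 3
∂u/∂y = 6*y
∂v/∂x = -6*y
∂u/∂x = ∂v/∂y and ∂u/∂y = -∂v/∂x hold identically; f is analytic.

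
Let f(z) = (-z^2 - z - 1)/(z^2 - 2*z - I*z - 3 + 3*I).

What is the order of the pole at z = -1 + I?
Factor the denominator:
  z^2 - 2*z - I*z - 3 + 3*I = (z + 1 - I)*(z - 3)

The numerator P(z) = -z^2 - z - 1 has P(-1 + I) = I ≠ 0, so no factor of (z + 1 - I) cancels.
Near z = -1 + I we can therefore write f(z) = g(z)/(z + 1 - I) with g analytic at -1 + I and g(-1 + I) ≠ 0 (g is the numerator divided by the remaining denominator factors).

Hence z = -1 + I is a pole of order 1.

Final answer: 1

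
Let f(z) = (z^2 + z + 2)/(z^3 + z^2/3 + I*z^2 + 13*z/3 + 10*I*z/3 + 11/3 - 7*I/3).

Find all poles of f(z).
The singularities of f are the zeros of the denominator. Factoring,
  z^3 + z^2/3 + I*z^2 + 13*z/3 + 10*I*z/3 + 11/3 - 7*I/3 = (z - I)*(z - 2/3 + 3*I)*(z + 1 - I)
so the candidates are z = I, z = 2/3 - 3*I, z = -1 + I.

Check the numerator P(z) = z^2 + z + 2 at each one:
  P(I) = 1 + I ≠ 0, so z = I is a (simple) pole.
  P(2/3 - 3*I) = -53/9 - 7*I ≠ 0, so z = 2/3 - 3*I is a (simple) pole.
  P(-1 + I) = 1 - I ≠ 0, so z = -1 + I is a (simple) pole.

Poles of f: {-1 + I, I, 2/3 - 3*I}

Final answer: {-1 + I, I, 2/3 - 3*I}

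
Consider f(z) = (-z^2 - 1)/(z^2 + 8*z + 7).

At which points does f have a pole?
The singularities of f are the zeros of the denominator. Factoring,
  z^2 + 8*z + 7 = (z + 1)*(z + 7)
so the candidates are z = -1, z = -7.

Check the numerator P(z) = -z^2 - 1 at each one:
  P(-1) = -2 ≠ 0, so z = -1 is a (simple) pole.
  P(-7) = -50 ≠ 0, so z = -7 is a (simple) pole.

Poles of f: {-7, -1}

Final answer: {-7, -1}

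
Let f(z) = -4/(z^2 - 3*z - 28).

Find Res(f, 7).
Write f(z) = P(z)/Q(z) with P(z) = -4 and Q(z) = z^2 - 3*z - 28.
The denominator factors as Q(z) = (z + 4)*(z - 7), so z = 7 is a simple zero of Q and P is analytic there; z = 7 is therefore a simple pole and
  Res(f, z₀) = P(z₀)/Q'(z₀).

Q'(z) = 2*z - 3, so Q'(7) = 11.
P(7) = -4.

Res(f, 7) = (-4)/(11) = -4/11

Final answer: -4/11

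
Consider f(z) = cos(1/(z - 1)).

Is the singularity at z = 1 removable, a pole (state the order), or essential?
Let u = z - 1. Then
  cos(1/u) = Σ_{k≥0} (-1)^k (1)^(2k)/((2k)!·u^(2k)) = 1 - 1/(2*u^2) + 1/(24*u^4) + ...
which has infinitely many negative powers of u, so cos(1/(z - 1)) has an essential singularity at z = 1.
So the singularity is essential.

Final answer: essential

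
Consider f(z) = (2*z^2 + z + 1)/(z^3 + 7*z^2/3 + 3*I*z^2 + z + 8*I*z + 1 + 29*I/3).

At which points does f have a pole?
The singularities of f are the zeros of the denominator. Factoring,
  z^3 + 7*z^2/3 + 3*I*z^2 + z + 8*I*z + 1 + 29*I/3 = (z + 2 + I)*(z + 1 - I)*(z - 2/3 + 3*I)
so the candidates are z = -2 - I, z = -1 + I, z = 2/3 - 3*I.

Check the numerator P(z) = 2*z^2 + z + 1 at each one:
  P(-2 - I) = 5 + 7*I ≠ 0, so z = -2 - I is a (simple) pole.
  P(-1 + I) = -3*I ≠ 0, so z = -1 + I is a (simple) pole.
  P(2/3 - 3*I) = -139/9 - 11*I ≠ 0, so z = 2/3 - 3*I is a (simple) pole.

Poles of f: {-2 - I, -1 + I, 2/3 - 3*I}

Final answer: {-2 - I, -1 + I, 2/3 - 3*I}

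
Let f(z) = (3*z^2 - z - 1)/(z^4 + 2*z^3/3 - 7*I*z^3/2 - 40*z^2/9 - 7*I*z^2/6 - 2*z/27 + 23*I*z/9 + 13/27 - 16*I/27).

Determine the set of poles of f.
{-1 + I, -1/3 + 3*I/2, 1/3, 1/3 + I}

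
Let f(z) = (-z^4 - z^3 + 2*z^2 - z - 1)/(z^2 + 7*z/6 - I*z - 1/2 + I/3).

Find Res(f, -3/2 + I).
-6429/1256 + 45*I/628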